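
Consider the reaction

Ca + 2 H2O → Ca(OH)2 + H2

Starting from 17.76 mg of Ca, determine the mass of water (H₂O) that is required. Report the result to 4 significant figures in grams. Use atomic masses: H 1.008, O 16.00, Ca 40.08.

M(Ca) = 40.08 g/mol.
M(H2O) = 2(1.008) + 16.00 = 18.016 g/mol.
Convert: 17.76 mg = 0.017760 g.
n(Ca) = 0.017760 g / 40.08 g/mol = 0.00044311 mol.
From the equation the Ca:H2O mole ratio is 1:2, so n(H2O) = 0.00044311 × 2/1 = 0.00088623 mol.
Mass of H2O = 0.00088623 mol × 18.016 g/mol = 0.015966 g.

0.01597 g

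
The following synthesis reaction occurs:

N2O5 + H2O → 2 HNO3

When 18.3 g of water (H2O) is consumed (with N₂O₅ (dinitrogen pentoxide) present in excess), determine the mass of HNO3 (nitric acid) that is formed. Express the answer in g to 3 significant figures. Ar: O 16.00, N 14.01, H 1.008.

M(H2O) = 2(1.008) + 16.00 = 18.016 g/mol.
M(HNO3) = 1.008 + 14.01 + 3(16.00) = 63.018 g/mol.
n(H2O) = 18.30 g / 18.016 g/mol = 1.016 mol.
From the equation the H2O:HNO3 mole ratio is 1:2, so n(HNO3) = 1.016 × 2/1 = 2.032 mol.
Mass of HNO3 = 2.032 mol × 63.018 g/mol = 128.0 g.

128 g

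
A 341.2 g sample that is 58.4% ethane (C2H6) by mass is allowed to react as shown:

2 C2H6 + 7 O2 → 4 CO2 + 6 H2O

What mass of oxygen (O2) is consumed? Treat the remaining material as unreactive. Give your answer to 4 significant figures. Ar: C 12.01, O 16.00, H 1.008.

742.2 g

Mass of pure C2H6 = 341.2 g × 0.584 = 199.26 g.
M(C2H6) = 2(12.01) + 6(1.008) = 30.068 g/mol.
M(O2) = 2(16.00) = 32.00 g/mol.
n(C2H6) = 199.26 g / 30.068 g/mol = 6.6270 mol.
From the equation the C2H6:O2 mole ratio is 2:7, so n(O2) = 6.6270 × 7/2 = 23.195 mol.
Mass of O2 = 23.195 mol × 32.00 g/mol = 742.22 g.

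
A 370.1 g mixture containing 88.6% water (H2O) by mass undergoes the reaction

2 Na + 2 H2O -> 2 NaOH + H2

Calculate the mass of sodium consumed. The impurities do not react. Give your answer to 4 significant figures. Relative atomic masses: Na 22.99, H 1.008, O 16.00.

Mass of pure H2O = 370.1 g × 0.886 = 327.91 g.
M(H2O) = 2(1.008) + 16.00 = 18.016 g/mol.
M(Na) = 22.99 g/mol.
n(H2O) = 327.91 g / 18.016 g/mol = 18.201 mol.
From the equation the H2O:Na mole ratio is 2:2, so n(Na) = 18.201 × 2/2 = 18.201 mol.
Mass of Na = 18.201 mol × 22.99 g/mol = 418.44 g.

418.4 g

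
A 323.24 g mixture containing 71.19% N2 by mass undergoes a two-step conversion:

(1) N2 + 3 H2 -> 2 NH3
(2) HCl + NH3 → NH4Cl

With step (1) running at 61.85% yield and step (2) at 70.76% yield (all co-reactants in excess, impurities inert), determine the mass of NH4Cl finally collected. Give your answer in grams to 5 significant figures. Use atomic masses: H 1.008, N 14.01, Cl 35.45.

384.52 g

Pure N2 = 323.24 × 0.7119 = 230.115 g.
M(N2) = 2(14.01) = 28.02 g/mol.
M(NH4Cl) = 14.01 + 4(1.008) + 35.45 = 53.492 g/mol.
n(N2) = 230.115 / 28.02 = 8.21251 mol.
Step 1 (N2:NH3 = 1:2): theoretical n(NH3) = 16.4250 mol; at 61.85% yield, n(NH3) = 10.1589 mol.
Step 2 (NH3:NH4Cl = 1:1): theoretical n(NH4Cl) = 10.1589 mol, so theoretical mass = 10.1589 × 53.492 = 543.419 g.
At 70.76% yield, actual mass of NH4Cl = 543.419 × 0.7076 = 384.523 g.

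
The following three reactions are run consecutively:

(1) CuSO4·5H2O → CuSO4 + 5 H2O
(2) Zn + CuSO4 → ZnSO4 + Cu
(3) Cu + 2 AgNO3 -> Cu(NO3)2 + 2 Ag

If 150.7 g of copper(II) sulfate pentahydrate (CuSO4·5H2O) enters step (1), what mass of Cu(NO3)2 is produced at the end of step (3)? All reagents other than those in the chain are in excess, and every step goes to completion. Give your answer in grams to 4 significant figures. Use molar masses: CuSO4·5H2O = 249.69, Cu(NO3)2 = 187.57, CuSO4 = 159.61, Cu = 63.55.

113.2 g

n(CuSO4·5H2O) = 150.7 / 249.69 = 0.60355 mol.
Reaction (1): CuSO4·5H2O→CuSO4 ratio 1:1 ⇒ n(CuSO4) = 0.60355 mol.
Reaction (2): CuSO4→Cu ratio 1:1 ⇒ n(Cu) = 0.60355 mol.
Reaction (3): Cu→Cu(NO3)2 ratio 1:1 ⇒ n(Cu(NO3)2) = 0.60355 mol.
Mass of Cu(NO3)2 = 0.60355 × 187.57 = 113.21 g.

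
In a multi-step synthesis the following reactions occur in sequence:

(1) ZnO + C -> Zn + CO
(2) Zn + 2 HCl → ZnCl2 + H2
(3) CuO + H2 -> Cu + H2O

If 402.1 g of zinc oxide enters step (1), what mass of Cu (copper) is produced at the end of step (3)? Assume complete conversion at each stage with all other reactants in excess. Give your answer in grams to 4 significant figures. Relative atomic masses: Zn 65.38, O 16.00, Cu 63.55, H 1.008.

M(ZnO) = 65.38 + 16.00 = 81.38 g/mol.
M(Cu) = 63.55 g/mol.
n(ZnO) = 402.1 / 81.38 = 4.9410 mol.
Reaction (1): ZnO→Zn ratio 1:1 ⇒ n(Zn) = 4.9410 mol.
Reaction (2): Zn→H2 ratio 1:1 ⇒ n(H2) = 4.9410 mol.
Reaction (3): H2→Cu ratio 1:1 ⇒ n(Cu) = 4.9410 mol.
Mass of Cu = 4.9410 × 63.55 = 314.00 g.

314.0 g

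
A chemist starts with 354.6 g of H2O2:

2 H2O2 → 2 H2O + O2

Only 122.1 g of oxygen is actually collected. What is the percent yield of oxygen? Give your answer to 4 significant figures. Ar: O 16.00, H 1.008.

73.20 %

M(H2O2) = 2(1.008) + 2(16.00) = 34.016 g/mol.
M(O2) = 2(16.00) = 32.00 g/mol.
n(H2O2) = 354.60 g / 34.016 g/mol = 10.425 mol.
From the equation the H2O2:O2 mole ratio is 2:1, so n(O2) = 10.425 × 1/2 = 5.2123 mol.
Mass of O2 = 5.2123 mol × 32.00 g/mol = 166.79 g.
This is the theoretical yield. Percent yield = 122.1 g / 166.79 g × 100% = 73.205%.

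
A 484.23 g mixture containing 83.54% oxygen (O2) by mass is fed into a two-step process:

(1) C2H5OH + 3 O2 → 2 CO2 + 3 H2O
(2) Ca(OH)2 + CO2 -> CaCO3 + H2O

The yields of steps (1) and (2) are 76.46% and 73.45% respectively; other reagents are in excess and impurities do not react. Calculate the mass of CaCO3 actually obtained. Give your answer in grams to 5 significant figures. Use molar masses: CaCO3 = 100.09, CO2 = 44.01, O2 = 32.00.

Pure O2 = 484.23 × 0.8354 = 404.526 g.
n(O2) = 404.526 / 32.00 = 12.6414 mol.
Step 1 (O2:CO2 = 3:2): theoretical n(CO2) = 8.42762 mol; at 76.46% yield, n(CO2) = 6.44376 mol.
Step 2 (CO2:CaCO3 = 1:1): theoretical n(CaCO3) = 6.44376 mol, so theoretical mass = 6.44376 × 100.09 = 644.956 g.
At 73.45% yield, actual mass of CaCO3 = 644.956 × 0.7345 = 473.720 g.

473.72 g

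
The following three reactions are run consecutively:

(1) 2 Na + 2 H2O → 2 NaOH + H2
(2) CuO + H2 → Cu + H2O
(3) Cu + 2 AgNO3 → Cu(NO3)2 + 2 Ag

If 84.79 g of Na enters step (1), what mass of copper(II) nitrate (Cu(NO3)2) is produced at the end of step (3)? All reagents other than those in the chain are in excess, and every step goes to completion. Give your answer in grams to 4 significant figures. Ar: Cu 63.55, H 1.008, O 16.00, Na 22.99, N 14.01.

M(Na) = 22.99 g/mol.
M(Cu(NO3)2) = 63.55 + 2(14.01) + 6(16.00) = 187.57 g/mol.
n(Na) = 84.79 / 22.99 = 3.6881 mol.
Reaction (1): Na→H2 ratio 2:1 ⇒ n(H2) = 1.8441 mol.
Reaction (2): H2→Cu ratio 1:1 ⇒ n(Cu) = 1.8441 mol.
Reaction (3): Cu→Cu(NO3)2 ratio 1:1 ⇒ n(Cu(NO3)2) = 1.8441 mol.
Mass of Cu(NO3)2 = 1.8441 × 187.57 = 345.89 g.

345.9 g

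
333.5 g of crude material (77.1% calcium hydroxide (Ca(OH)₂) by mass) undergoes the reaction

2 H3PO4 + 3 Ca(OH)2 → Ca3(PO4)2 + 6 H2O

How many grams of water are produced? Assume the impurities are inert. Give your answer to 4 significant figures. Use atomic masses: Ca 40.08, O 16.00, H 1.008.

Mass of pure Ca(OH)2 = 333.5 g × 0.771 = 257.13 g.
M(Ca(OH)2) = 40.08 + 2(16.00) + 2(1.008) = 74.096 g/mol.
M(H2O) = 2(1.008) + 16.00 = 18.016 g/mol.
n(Ca(OH)2) = 257.13 g / 74.096 g/mol = 3.4702 mol.
From the equation the Ca(OH)2:H2O mole ratio is 3:6, so n(H2O) = 3.4702 × 6/3 = 6.9404 mol.
Mass of H2O = 6.9404 mol × 18.016 g/mol = 125.04 g.

125.0 g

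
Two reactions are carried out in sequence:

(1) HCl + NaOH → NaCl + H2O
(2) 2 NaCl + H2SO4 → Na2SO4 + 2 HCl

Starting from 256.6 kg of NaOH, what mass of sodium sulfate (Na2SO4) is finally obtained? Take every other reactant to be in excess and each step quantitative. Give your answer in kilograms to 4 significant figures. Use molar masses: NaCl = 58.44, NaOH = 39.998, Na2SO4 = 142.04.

455.6 kg

256.6 kg = 256600 g.
n(NaOH) = 256600 / 39.998 = 6415.3 mol.
Step 1 gives a 1:1 ratio of NaOH to NaCl, so n(NaCl) = 6415.3 mol.
In step 2 the NaCl:Na2SO4 ratio is 2:1, so n(Na2SO4) = 3207.7 mol.
Mass of Na2SO4 = 3207.7 × 142.04 = 455620 g = 455.6 kg.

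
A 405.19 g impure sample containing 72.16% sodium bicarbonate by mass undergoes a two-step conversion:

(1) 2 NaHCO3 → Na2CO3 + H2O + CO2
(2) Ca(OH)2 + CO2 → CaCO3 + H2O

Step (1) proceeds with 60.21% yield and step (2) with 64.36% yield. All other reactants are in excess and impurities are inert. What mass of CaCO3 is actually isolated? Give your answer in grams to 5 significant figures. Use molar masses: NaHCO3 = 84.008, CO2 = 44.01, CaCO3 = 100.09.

67.496 g

Pure NaHCO3 = 405.19 × 0.7216 = 292.385 g.
n(NaHCO3) = 292.385 / 84.008 = 3.48044 mol.
Step 1 (NaHCO3:CO2 = 2:1): theoretical n(CO2) = 1.74022 mol; at 60.21% yield, n(CO2) = 1.04779 mol.
Step 2 (CO2:CaCO3 = 1:1): theoretical n(CaCO3) = 1.04779 mol, so theoretical mass = 1.04779 × 100.09 = 104.873 g.
At 64.36% yield, actual mass of CaCO3 = 104.873 × 0.6436 = 67.4963 g.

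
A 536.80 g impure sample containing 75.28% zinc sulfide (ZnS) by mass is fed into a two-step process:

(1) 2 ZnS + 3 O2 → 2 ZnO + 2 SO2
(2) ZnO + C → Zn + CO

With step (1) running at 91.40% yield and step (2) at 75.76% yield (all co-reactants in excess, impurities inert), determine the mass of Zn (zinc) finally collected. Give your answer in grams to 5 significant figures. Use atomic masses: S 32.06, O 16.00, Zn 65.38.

Pure ZnS = 536.80 × 0.7528 = 404.103 g.
M(ZnS) = 65.38 + 32.06 = 97.44 g/mol.
M(Zn) = 65.38 g/mol.
n(ZnS) = 404.103 / 97.44 = 4.14720 mol.
Step 1 (ZnS:ZnO = 2:2): theoretical n(ZnO) = 4.14720 mol; at 91.40% yield, n(ZnO) = 3.79054 mol.
Step 2 (ZnO:Zn = 1:1): theoretical n(Zn) = 3.79054 mol, so theoretical mass = 3.79054 × 65.38 = 247.825 g.
At 75.76% yield, actual mass of Zn = 247.825 × 0.7576 = 187.753 g.

187.75 g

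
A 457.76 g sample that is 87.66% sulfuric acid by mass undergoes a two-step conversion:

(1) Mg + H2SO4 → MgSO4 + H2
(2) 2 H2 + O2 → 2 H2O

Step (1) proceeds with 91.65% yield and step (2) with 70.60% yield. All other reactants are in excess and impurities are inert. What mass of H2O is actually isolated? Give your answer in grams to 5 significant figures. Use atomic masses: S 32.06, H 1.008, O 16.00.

47.695 g

Pure H2SO4 = 457.76 × 0.8766 = 401.272 g.
M(H2SO4) = 2(1.008) + 32.06 + 4(16.00) = 98.076 g/mol.
M(H2O) = 2(1.008) + 16.00 = 18.016 g/mol.
n(H2SO4) = 401.272 / 98.076 = 4.09144 mol.
Step 1 (H2SO4:H2 = 1:1): theoretical n(H2) = 4.09144 mol; at 91.65% yield, n(H2) = 3.74981 mol.
Step 2 (H2:H2O = 2:2): theoretical n(H2O) = 3.74981 mol, so theoretical mass = 3.74981 × 18.016 = 67.5565 g.
At 70.60% yield, actual mass of H2O = 67.5565 × 0.7060 = 47.6949 g.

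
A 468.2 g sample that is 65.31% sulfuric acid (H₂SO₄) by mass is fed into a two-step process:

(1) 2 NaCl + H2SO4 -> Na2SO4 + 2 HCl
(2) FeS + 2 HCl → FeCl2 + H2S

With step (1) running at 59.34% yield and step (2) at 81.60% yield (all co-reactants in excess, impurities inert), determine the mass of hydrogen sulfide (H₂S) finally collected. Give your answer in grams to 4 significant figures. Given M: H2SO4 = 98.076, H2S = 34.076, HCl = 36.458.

51.44 g

Pure H2SO4 = 468.2 × 0.6531 = 305.78 g.
n(H2SO4) = 305.78 / 98.076 = 3.1178 mol.
Step 1 (H2SO4:HCl = 1:2): theoretical n(HCl) = 6.2356 mol; at 59.34% yield, n(HCl) = 3.7002 mol.
Step 2 (HCl:H2S = 2:1): theoretical n(H2S) = 1.8501 mol, so theoretical mass = 1.8501 × 34.076 = 63.044 g.
At 81.60% yield, actual mass of H2S = 63.044 × 0.8160 = 51.444 g.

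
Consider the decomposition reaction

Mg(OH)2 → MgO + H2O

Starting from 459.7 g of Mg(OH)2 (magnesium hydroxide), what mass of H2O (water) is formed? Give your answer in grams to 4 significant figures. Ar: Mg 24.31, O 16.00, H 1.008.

M(Mg(OH)2) = 24.31 + 2(16.00) + 2(1.008) = 58.326 g/mol.
M(H2O) = 2(1.008) + 16.00 = 18.016 g/mol.
n(Mg(OH)2) = 459.70 g / 58.326 g/mol = 7.8816 mol.
From the equation the Mg(OH)2:H2O mole ratio is 1:1, so n(H2O) = 7.8816 × 1/1 = 7.8816 mol.
Mass of H2O = 7.8816 mol × 18.016 g/mol = 141.99 g.

142.0 g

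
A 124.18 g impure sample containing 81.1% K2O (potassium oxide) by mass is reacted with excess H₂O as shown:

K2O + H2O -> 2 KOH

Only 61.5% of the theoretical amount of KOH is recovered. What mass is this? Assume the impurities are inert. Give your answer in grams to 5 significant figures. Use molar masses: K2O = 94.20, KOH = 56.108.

Pure K2O available = 124.18 g × 0.811 = 100.710 g.
n(K2O) = 100.710 g / 94.20 g/mol = 1.06911 mol.
From the equation the K2O:KOH mole ratio is 1:2, so n(KOH) = 1.06911 × 2/1 = 2.13822 mol.
Mass of KOH = 2.13822 mol × 56.108 g/mol = 119.971 g.
Actual mass collected = 119.971 g × 0.615 = 73.7822 g.

73.782 g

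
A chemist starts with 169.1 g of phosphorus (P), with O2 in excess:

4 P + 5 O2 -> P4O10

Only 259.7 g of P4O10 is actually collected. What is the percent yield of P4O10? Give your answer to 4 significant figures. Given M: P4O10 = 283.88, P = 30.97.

67.02 %

n(P) = 169.10 g / 30.97 g/mol = 5.4601 mol.
From the equation the P:P4O10 mole ratio is 4:1, so n(P4O10) = 5.4601 × 1/4 = 1.3650 mol.
Mass of P4O10 = 1.3650 mol × 283.88 g/mol = 387.50 g.
This is the theoretical yield. Percent yield = 259.7 g / 387.50 g × 100% = 67.019%.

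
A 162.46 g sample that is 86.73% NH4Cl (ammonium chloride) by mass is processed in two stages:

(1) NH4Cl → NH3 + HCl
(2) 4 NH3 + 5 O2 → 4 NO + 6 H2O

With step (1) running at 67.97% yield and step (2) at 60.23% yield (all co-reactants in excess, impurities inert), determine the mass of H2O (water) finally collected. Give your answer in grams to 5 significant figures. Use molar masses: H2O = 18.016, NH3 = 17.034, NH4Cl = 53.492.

29.141 g

Pure NH4Cl = 162.46 × 0.8673 = 140.902 g.
n(NH4Cl) = 140.902 / 53.492 = 2.63407 mol.
Step 1 (NH4Cl:NH3 = 1:1): theoretical n(NH3) = 2.63407 mol; at 67.97% yield, n(NH3) = 1.79038 mol.
Step 2 (NH3:H2O = 4:6): theoretical n(H2O) = 2.68556 mol, so theoretical mass = 2.68556 × 18.016 = 48.3831 g.
At 60.23% yield, actual mass of H2O = 48.3831 × 0.6023 = 29.1412 g.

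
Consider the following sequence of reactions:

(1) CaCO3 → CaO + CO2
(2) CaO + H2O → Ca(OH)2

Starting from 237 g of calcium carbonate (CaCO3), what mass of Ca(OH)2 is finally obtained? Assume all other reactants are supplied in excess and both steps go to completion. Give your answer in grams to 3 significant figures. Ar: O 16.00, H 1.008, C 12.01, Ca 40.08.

175 g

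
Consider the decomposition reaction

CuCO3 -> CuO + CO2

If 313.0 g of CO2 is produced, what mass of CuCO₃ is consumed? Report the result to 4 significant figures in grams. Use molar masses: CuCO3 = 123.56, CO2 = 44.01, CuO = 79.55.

878.8 g

n(CO2) = 313.00 g / 44.01 g/mol = 7.1120 mol.
From the equation the CO2:CuCO3 mole ratio is 1:1, so n(CuCO3) = 7.1120 × 1/1 = 7.1120 mol.
Mass of CuCO3 = 7.1120 mol × 123.56 g/mol = 878.76 g.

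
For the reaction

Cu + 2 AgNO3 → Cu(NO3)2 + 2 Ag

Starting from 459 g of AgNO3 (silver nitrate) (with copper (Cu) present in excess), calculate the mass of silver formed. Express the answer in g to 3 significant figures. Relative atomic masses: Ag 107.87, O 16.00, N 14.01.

291 g

M(AgNO3) = 107.87 + 14.01 + 3(16.00) = 169.88 g/mol.
M(Ag) = 107.87 g/mol.
n(AgNO3) = 459.0 g / 169.88 g/mol = 2.702 mol.
From the equation the AgNO3:Ag mole ratio is 2:2, so n(Ag) = 2.702 × 2/2 = 2.702 mol.
Mass of Ag = 2.702 mol × 107.87 g/mol = 291.5 g.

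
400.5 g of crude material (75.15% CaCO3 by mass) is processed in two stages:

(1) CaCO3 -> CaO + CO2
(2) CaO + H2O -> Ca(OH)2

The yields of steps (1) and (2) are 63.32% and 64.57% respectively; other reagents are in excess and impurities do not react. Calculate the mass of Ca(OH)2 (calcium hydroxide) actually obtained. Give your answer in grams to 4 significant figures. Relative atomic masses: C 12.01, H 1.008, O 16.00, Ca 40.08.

Pure CaCO3 = 400.5 × 0.7515 = 300.98 g.
M(CaCO3) = 40.08 + 12.01 + 3(16.00) = 100.09 g/mol.
M(Ca(OH)2) = 40.08 + 2(16.00) + 2(1.008) = 74.096 g/mol.
n(CaCO3) = 300.98 / 100.09 = 3.0071 mol.
Step 1 (CaCO3:CaO = 1:1): theoretical n(CaO) = 3.0071 mol; at 63.32% yield, n(CaO) = 1.9041 mol.
Step 2 (CaO:Ca(OH)2 = 1:1): theoretical n(Ca(OH)2) = 1.9041 mol, so theoretical mass = 1.9041 × 74.096 = 141.08 g.
At 64.57% yield, actual mass of Ca(OH)2 = 141.08 × 0.6457 = 91.098 g.

91.10 g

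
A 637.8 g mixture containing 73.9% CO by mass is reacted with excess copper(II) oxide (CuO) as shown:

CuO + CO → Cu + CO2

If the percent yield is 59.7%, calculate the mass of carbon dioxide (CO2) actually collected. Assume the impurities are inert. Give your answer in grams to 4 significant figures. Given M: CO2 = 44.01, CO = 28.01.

442.1 g

Pure CO available = 637.8 g × 0.739 = 471.33 g.
n(CO) = 471.33 g / 28.01 g/mol = 16.827 mol.
From the equation the CO:CO2 mole ratio is 1:1, so n(CO2) = 16.827 × 1/1 = 16.827 mol.
Mass of CO2 = 16.827 mol × 44.01 g/mol = 740.57 g.
Actual mass collected = 740.57 g × 0.597 = 442.12 g.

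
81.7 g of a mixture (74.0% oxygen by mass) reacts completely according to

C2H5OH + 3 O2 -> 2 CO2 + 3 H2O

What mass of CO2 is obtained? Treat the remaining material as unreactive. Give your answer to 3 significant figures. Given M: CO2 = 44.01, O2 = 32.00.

Mass of pure O2 = 81.7 g × 0.740 = 60.46 g.
n(O2) = 60.46 g / 32.00 g/mol = 1.889 mol.
From the equation the O2:CO2 mole ratio is 3:2, so n(CO2) = 1.889 × 2/3 = 1.260 mol.
Mass of CO2 = 1.260 mol × 44.01 g/mol = 55.43 g.

55.4 g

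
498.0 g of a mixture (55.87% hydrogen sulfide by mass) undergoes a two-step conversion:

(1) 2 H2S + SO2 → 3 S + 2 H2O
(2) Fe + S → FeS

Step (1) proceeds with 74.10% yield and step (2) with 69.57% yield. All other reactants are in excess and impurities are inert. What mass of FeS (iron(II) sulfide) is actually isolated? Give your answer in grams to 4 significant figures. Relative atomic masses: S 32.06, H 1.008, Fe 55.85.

Pure H2S = 498.0 × 0.5587 = 278.23 g.
M(H2S) = 2(1.008) + 32.06 = 34.076 g/mol.
M(FeS) = 55.85 + 32.06 = 87.91 g/mol.
n(H2S) = 278.23 / 34.076 = 8.1651 mol.
Step 1 (H2S:S = 2:3): theoretical n(S) = 12.248 mol; at 74.10% yield, n(S) = 9.0755 mol.
Step 2 (S:FeS = 1:1): theoretical n(FeS) = 9.0755 mol, so theoretical mass = 9.0755 × 87.91 = 797.82 g.
At 69.57% yield, actual mass of FeS = 797.82 × 0.6957 = 555.05 g.

555.0 g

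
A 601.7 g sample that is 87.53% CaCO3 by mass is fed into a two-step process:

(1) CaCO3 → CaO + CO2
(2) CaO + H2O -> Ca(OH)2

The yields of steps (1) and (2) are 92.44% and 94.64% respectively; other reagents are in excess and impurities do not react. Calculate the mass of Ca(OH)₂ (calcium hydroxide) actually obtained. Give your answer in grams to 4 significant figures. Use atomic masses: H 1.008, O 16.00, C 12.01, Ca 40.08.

341.1 g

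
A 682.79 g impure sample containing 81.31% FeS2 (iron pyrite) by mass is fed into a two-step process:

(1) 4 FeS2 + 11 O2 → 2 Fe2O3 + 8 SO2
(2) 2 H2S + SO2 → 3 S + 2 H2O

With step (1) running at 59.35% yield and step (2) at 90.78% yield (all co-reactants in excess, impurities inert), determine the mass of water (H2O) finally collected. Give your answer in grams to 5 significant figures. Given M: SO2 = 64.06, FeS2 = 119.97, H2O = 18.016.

179.68 g

Pure FeS2 = 682.79 × 0.8131 = 555.177 g.
n(FeS2) = 555.177 / 119.97 = 4.62763 mol.
Step 1 (FeS2:SO2 = 4:8): theoretical n(SO2) = 9.25526 mol; at 59.35% yield, n(SO2) = 5.49299 mol.
Step 2 (SO2:H2O = 1:2): theoretical n(H2O) = 10.9860 mol, so theoretical mass = 10.9860 × 18.016 = 197.924 g.
At 90.78% yield, actual mass of H2O = 197.924 × 0.9078 = 179.675 g.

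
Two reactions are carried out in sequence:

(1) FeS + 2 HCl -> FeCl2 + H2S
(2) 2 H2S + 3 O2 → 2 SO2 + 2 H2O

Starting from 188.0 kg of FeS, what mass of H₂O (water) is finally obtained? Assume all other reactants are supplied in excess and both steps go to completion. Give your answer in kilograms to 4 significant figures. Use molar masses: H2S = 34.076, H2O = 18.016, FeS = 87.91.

188.0 kg = 188000 g.
n(FeS) = 188000 / 87.91 = 2138.6 mol.
Step 1 gives a 1:1 ratio of FeS to H2S, so n(H2S) = 2138.6 mol.
In step 2 the H2S:H2O ratio is 2:2, so n(H2O) = 2138.6 mol.
Mass of H2O = 2138.6 × 18.016 = 38528 g = 38.53 kg.

38.53 kg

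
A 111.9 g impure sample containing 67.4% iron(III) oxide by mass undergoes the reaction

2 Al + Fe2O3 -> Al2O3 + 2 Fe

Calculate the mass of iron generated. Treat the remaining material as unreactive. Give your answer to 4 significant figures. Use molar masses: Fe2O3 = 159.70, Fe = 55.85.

Mass of pure Fe2O3 = 111.9 g × 0.674 = 75.421 g.
n(Fe2O3) = 75.421 g / 159.70 g/mol = 0.47226 mol.
From the equation the Fe2O3:Fe mole ratio is 1:2, so n(Fe) = 0.47226 × 2/1 = 0.94453 mol.
Mass of Fe = 0.94453 mol × 55.85 g/mol = 52.752 g.

52.75 g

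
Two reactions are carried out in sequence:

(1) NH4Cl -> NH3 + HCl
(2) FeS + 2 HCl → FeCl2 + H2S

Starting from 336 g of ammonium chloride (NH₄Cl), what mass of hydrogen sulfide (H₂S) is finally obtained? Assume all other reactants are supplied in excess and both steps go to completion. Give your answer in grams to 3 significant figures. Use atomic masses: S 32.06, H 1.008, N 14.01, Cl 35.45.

107 g

M(NH4Cl) = 14.01 + 4(1.008) + 35.45 = 53.492 g/mol.
M(H2S) = 2(1.008) + 32.06 = 34.076 g/mol.
n(NH4Cl) = 336.0 / 53.492 = 6.281 mol.
Step 1 gives a 1:1 ratio of NH4Cl to HCl, so n(HCl) = 6.281 mol.
In step 2 the HCl:H2S ratio is 2:1, so n(H2S) = 3.141 mol.
Mass of H2S = 3.141 × 34.076 = 107.0 g.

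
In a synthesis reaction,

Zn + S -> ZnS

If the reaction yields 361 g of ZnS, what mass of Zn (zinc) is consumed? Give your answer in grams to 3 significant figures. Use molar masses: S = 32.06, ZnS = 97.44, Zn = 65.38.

242 g

n(ZnS) = 361.0 g / 97.44 g/mol = 3.705 mol.
From the equation the ZnS:Zn mole ratio is 1:1, so n(Zn) = 3.705 × 1/1 = 3.705 mol.
Mass of Zn = 3.705 mol × 65.38 g/mol = 242.2 g.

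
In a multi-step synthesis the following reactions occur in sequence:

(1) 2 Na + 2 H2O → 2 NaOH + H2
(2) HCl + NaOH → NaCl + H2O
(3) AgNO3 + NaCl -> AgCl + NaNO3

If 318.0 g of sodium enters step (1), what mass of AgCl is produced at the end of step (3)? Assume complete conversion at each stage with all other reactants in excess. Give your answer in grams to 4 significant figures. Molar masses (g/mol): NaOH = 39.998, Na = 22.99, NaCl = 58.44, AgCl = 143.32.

n(Na) = 318.0 / 22.99 = 13.832 mol.
Reaction (1): Na→NaOH ratio 2:2 ⇒ n(NaOH) = 13.832 mol.
Reaction (2): NaOH→NaCl ratio 1:1 ⇒ n(NaCl) = 13.832 mol.
Reaction (3): NaCl→AgCl ratio 1:1 ⇒ n(AgCl) = 13.832 mol.
Mass of AgCl = 13.832 × 143.32 = 1982.4 g.

1982 g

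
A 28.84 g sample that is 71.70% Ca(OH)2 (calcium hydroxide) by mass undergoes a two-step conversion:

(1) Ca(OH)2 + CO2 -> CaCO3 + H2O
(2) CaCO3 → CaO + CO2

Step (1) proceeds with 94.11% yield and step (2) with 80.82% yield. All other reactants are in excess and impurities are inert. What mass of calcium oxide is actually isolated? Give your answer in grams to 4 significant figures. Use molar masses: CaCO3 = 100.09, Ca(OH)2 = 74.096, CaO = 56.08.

11.90 g

Pure Ca(OH)2 = 28.84 × 0.7170 = 20.678 g.
n(Ca(OH)2) = 20.678 / 74.096 = 0.27907 mol.
Step 1 (Ca(OH)2:CaCO3 = 1:1): theoretical n(CaCO3) = 0.27907 mol; at 94.11% yield, n(CaCO3) = 0.26264 mol.
Step 2 (CaCO3:CaO = 1:1): theoretical n(CaO) = 0.26264 mol, so theoretical mass = 0.26264 × 56.08 = 14.729 g.
At 80.82% yield, actual mass of CaO = 14.729 × 0.8082 = 11.904 g.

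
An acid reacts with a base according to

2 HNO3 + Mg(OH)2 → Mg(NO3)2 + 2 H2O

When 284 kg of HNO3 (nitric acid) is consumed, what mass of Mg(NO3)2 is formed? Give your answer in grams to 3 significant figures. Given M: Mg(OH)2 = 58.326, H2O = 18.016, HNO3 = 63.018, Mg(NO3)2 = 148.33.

Convert: 284 kg = 284000 g.
n(HNO3) = 284000 g / 63.018 g/mol = 4507 mol.
From the equation the HNO3:Mg(NO3)2 mole ratio is 2:1, so n(Mg(NO3)2) = 4507 × 1/2 = 2253 mol.
Mass of Mg(NO3)2 = 2253 mol × 148.33 g/mol = 334200 g.

334000 g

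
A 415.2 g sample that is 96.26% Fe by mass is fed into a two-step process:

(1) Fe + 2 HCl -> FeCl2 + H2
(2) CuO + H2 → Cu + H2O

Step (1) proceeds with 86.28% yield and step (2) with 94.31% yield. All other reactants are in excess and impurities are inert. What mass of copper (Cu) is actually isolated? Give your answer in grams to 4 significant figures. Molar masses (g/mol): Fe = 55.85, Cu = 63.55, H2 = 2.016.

370.1 g

Pure Fe = 415.2 × 0.9626 = 399.67 g.
n(Fe) = 399.67 / 55.85 = 7.1562 mol.
Step 1 (Fe:H2 = 1:1): theoretical n(H2) = 7.1562 mol; at 86.28% yield, n(H2) = 6.1743 mol.
Step 2 (H2:Cu = 1:1): theoretical n(Cu) = 6.1743 mol, so theoretical mass = 6.1743 × 63.55 = 392.38 g.
At 94.31% yield, actual mass of Cu = 392.38 × 0.9431 = 370.05 g.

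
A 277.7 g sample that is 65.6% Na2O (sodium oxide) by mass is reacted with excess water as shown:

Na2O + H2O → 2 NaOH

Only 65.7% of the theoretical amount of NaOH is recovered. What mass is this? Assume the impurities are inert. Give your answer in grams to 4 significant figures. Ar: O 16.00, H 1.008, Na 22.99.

154.5 g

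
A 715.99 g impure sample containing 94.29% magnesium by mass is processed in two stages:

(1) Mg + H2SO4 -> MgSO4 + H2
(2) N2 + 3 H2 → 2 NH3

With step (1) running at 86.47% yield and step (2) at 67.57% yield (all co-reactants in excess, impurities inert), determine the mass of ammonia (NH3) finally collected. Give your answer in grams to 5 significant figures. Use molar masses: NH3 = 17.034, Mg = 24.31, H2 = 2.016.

Pure Mg = 715.99 × 0.9429 = 675.107 g.
n(Mg) = 675.107 / 24.31 = 27.7708 mol.
Step 1 (Mg:H2 = 1:1): theoretical n(H2) = 27.7708 mol; at 86.47% yield, n(H2) = 24.0134 mol.
Step 2 (H2:NH3 = 3:2): theoretical n(NH3) = 16.0089 mol, so theoretical mass = 16.0089 × 17.034 = 272.696 g.
At 67.57% yield, actual mass of NH3 = 272.696 × 0.6757 = 184.261 g.

184.26 g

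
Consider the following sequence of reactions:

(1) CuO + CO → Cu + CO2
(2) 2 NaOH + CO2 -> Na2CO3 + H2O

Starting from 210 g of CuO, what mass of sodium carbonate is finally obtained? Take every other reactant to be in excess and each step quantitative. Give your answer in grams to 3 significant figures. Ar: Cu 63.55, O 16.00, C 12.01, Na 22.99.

M(CuO) = 63.55 + 16.00 = 79.55 g/mol.
M(Na2CO3) = 2(22.99) + 12.01 + 3(16.00) = 105.99 g/mol.
n(CuO) = 210.0 / 79.55 = 2.640 mol.
Step 1 gives a 1:1 ratio of CuO to CO2, so n(CO2) = 2.640 mol.
In step 2 the CO2:Na2CO3 ratio is 1:1, so n(Na2CO3) = 2.640 mol.
Mass of Na2CO3 = 2.640 × 105.99 = 279.8 g.

280 g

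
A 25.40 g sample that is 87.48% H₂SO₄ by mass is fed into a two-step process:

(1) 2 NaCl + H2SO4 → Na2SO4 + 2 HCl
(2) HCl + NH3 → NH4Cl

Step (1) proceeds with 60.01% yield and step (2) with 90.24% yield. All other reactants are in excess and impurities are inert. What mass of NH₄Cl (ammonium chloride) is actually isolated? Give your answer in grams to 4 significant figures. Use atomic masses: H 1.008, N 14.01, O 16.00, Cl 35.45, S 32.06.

13.13 g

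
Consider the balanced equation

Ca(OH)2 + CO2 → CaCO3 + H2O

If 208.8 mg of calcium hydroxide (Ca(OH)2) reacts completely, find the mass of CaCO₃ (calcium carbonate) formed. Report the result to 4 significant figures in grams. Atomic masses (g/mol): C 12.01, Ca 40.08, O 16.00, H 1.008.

0.2821 g

M(Ca(OH)2) = 40.08 + 2(16.00) + 2(1.008) = 74.096 g/mol.
M(CaCO3) = 40.08 + 12.01 + 3(16.00) = 100.09 g/mol.
Convert: 208.8 mg = 0.20880 g.
n(Ca(OH)2) = 0.20880 g / 74.096 g/mol = 0.0028180 mol.
From the equation the Ca(OH)2:CaCO3 mole ratio is 1:1, so n(CaCO3) = 0.0028180 × 1/1 = 0.0028180 mol.
Mass of CaCO3 = 0.0028180 mol × 100.09 g/mol = 0.28205 g.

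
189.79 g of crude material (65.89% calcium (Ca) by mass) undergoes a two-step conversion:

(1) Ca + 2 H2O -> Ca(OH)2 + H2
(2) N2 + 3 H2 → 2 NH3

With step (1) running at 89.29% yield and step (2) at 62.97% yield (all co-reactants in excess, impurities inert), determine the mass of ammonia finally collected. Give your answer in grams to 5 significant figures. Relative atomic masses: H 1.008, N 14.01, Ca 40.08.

Pure Ca = 189.79 × 0.6589 = 125.053 g.
M(Ca) = 40.08 g/mol.
M(NH3) = 14.01 + 3(1.008) = 17.034 g/mol.
n(Ca) = 125.053 / 40.08 = 3.12008 mol.
Step 1 (Ca:H2 = 1:1): theoretical n(H2) = 3.12008 mol; at 89.29% yield, n(H2) = 2.78592 mol.
Step 2 (H2:NH3 = 3:2): theoretical n(NH3) = 1.85728 mol, so theoretical mass = 1.85728 × 17.034 = 31.6369 g.
At 62.97% yield, actual mass of NH3 = 31.6369 × 0.6297 = 19.9217 g.

19.922 g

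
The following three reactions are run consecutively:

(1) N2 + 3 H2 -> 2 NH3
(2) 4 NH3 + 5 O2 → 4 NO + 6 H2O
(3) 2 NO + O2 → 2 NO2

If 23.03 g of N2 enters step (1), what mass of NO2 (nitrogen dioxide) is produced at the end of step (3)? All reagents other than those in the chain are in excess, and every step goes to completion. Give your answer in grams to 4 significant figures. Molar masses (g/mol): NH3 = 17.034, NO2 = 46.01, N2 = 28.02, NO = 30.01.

n(N2) = 23.03 / 28.02 = 0.82191 mol.
Reaction (1): N2→NH3 ratio 1:2 ⇒ n(NH3) = 1.6438 mol.
Reaction (2): NH3→NO ratio 4:4 ⇒ n(NO) = 1.6438 mol.
Reaction (3): NO→NO2 ratio 2:2 ⇒ n(NO2) = 1.6438 mol.
Mass of NO2 = 1.6438 × 46.01 = 75.632 g.

75.63 g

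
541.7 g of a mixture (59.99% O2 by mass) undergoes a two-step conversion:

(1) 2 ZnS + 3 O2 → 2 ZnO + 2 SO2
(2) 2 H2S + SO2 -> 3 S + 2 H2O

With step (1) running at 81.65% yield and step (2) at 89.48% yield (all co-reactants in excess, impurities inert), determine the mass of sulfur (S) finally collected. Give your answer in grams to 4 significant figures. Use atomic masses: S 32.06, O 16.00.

475.7 g

Pure O2 = 541.7 × 0.5999 = 324.97 g.
M(O2) = 2(16.00) = 32.00 g/mol.
M(S) = 32.06 g/mol.
n(O2) = 324.97 / 32.00 = 10.155 mol.
Step 1 (O2:SO2 = 3:2): theoretical n(SO2) = 6.7701 mol; at 81.65% yield, n(SO2) = 5.5278 mol.
Step 2 (SO2:S = 1:3): theoretical n(S) = 16.583 mol, so theoretical mass = 16.583 × 32.06 = 531.66 g.
At 89.48% yield, actual mass of S = 531.66 × 0.8948 = 475.73 g.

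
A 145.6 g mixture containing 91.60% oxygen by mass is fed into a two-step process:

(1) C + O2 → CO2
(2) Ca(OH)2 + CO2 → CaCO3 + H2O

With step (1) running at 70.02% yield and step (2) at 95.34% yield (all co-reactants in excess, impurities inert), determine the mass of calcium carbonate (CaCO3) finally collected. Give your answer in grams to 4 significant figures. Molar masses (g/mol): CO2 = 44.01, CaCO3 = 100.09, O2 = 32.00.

278.5 g

Pure O2 = 145.6 × 0.9160 = 133.37 g.
n(O2) = 133.37 / 32.00 = 4.1678 mol.
Step 1 (O2:CO2 = 1:1): theoretical n(CO2) = 4.1678 mol; at 70.02% yield, n(CO2) = 2.9183 mol.
Step 2 (CO2:CaCO3 = 1:1): theoretical n(CaCO3) = 2.9183 mol, so theoretical mass = 2.9183 × 100.09 = 292.09 g.
At 95.34% yield, actual mass of CaCO3 = 292.09 × 0.9534 = 278.48 g.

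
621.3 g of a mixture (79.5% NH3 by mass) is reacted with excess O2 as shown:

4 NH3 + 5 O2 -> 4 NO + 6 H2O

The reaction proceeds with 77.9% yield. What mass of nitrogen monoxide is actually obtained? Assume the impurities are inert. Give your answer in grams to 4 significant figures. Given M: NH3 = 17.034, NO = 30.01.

677.9 g

Pure NH3 available = 621.3 g × 0.795 = 493.93 g.
n(NH3) = 493.93 g / 17.034 g/mol = 28.997 mol.
From the equation the NH3:NO mole ratio is 4:4, so n(NO) = 28.997 × 4/4 = 28.997 mol.
Mass of NO = 28.997 mol × 30.01 g/mol = 870.20 g.
Actual mass collected = 870.20 g × 0.779 = 677.88 g.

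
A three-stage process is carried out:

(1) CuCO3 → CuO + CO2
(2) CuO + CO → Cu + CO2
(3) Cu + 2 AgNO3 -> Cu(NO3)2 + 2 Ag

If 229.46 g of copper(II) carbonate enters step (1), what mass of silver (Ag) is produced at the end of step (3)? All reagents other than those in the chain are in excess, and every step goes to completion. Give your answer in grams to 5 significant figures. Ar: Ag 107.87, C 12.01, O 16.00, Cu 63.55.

400.65 g

M(CuCO3) = 63.55 + 12.01 + 3(16.00) = 123.56 g/mol.
M(Ag) = 107.87 g/mol.
n(CuCO3) = 229.46 / 123.56 = 1.85707 mol.
Reaction (1): CuCO3→CuO ratio 1:1 ⇒ n(CuO) = 1.85707 mol.
Reaction (2): CuO→Cu ratio 1:1 ⇒ n(Cu) = 1.85707 mol.
Reaction (3): Cu→Ag ratio 1:2 ⇒ n(Ag) = 3.71415 mol.
Mass of Ag = 3.71415 × 107.87 = 400.645 g.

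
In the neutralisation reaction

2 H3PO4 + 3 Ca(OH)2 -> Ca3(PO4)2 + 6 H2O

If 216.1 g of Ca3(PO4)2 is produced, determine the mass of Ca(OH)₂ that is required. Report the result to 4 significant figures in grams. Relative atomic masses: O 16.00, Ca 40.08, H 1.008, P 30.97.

M(Ca3(PO4)2) = 3(40.08) + 2(30.97) + 8(16.00) = 310.18 g/mol.
M(Ca(OH)2) = 40.08 + 2(16.00) + 2(1.008) = 74.096 g/mol.
n(Ca3(PO4)2) = 216.10 g / 310.18 g/mol = 0.69669 mol.
From the equation the Ca3(PO4)2:Ca(OH)2 mole ratio is 1:3, so n(Ca(OH)2) = 0.69669 × 3/1 = 2.0901 mol.
Mass of Ca(OH)2 = 2.0901 mol × 74.096 g/mol = 154.87 g.

154.9 g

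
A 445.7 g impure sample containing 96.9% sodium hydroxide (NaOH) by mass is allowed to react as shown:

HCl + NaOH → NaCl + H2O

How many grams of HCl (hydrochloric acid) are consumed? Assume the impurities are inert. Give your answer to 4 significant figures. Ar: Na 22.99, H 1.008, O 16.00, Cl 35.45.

Mass of pure NaOH = 445.7 g × 0.969 = 431.88 g.
M(NaOH) = 22.99 + 16.00 + 1.008 = 39.998 g/mol.
M(HCl) = 1.008 + 35.45 = 36.458 g/mol.
n(NaOH) = 431.88 g / 39.998 g/mol = 10.798 mol.
From the equation the NaOH:HCl mole ratio is 1:1, so n(HCl) = 10.798 × 1/1 = 10.798 mol.
Mass of HCl = 10.798 mol × 36.458 g/mol = 393.66 g.

393.7 g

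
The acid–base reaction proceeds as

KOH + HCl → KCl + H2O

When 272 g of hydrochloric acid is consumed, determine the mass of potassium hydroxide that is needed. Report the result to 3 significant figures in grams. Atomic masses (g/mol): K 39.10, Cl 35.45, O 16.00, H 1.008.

419 g

M(HCl) = 1.008 + 35.45 = 36.458 g/mol.
M(KOH) = 39.10 + 16.00 + 1.008 = 56.108 g/mol.
n(HCl) = 272.0 g / 36.458 g/mol = 7.461 mol.
From the equation the HCl:KOH mole ratio is 1:1, so n(KOH) = 7.461 × 1/1 = 7.461 mol.
Mass of KOH = 7.461 mol × 56.108 g/mol = 418.6 g.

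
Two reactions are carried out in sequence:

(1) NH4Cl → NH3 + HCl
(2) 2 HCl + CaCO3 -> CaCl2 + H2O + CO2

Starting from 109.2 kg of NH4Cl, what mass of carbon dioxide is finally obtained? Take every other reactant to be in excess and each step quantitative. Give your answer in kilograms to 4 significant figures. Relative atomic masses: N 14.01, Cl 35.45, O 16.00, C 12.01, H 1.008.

M(NH4Cl) = 14.01 + 4(1.008) + 35.45 = 53.492 g/mol.
M(CO2) = 12.01 + 2(16.00) = 44.01 g/mol.
109.2 kg = 109200 g.
n(NH4Cl) = 109200 / 53.492 = 2041.4 mol.
Step 1 gives a 1:1 ratio of NH4Cl to HCl, so n(HCl) = 2041.4 mol.
In step 2 the HCl:CO2 ratio is 2:1, so n(CO2) = 1020.7 mol.
Mass of CO2 = 1020.7 × 44.01 = 44922 g = 44.92 kg.

44.92 kg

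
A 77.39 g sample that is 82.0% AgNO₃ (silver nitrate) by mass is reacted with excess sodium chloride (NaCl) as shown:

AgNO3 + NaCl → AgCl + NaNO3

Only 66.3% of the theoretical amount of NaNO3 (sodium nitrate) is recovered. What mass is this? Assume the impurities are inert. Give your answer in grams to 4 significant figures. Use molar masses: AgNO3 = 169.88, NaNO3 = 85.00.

Pure AgNO3 available = 77.39 g × 0.820 = 63.460 g.
n(AgNO3) = 63.460 g / 169.88 g/mol = 0.37356 mol.
From the equation the AgNO3:NaNO3 mole ratio is 1:1, so n(NaNO3) = 0.37356 × 1/1 = 0.37356 mol.
Mass of NaNO3 = 0.37356 mol × 85.00 g/mol = 31.752 g.
Actual mass collected = 31.752 g × 0.663 = 21.052 g.

21.05 g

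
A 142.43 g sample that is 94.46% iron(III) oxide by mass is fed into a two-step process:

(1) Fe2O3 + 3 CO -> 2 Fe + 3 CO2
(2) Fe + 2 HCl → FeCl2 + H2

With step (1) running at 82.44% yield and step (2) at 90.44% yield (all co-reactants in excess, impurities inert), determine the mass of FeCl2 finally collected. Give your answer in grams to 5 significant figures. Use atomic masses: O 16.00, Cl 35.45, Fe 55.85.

159.23 g

Pure Fe2O3 = 142.43 × 0.9446 = 134.539 g.
M(Fe2O3) = 2(55.85) + 3(16.00) = 159.70 g/mol.
M(FeCl2) = 55.85 + 2(35.45) = 126.75 g/mol.
n(Fe2O3) = 134.539 / 159.70 = 0.842451 mol.
Step 1 (Fe2O3:Fe = 1:2): theoretical n(Fe) = 1.68490 mol; at 82.44% yield, n(Fe) = 1.38903 mol.
Step 2 (Fe:FeCl2 = 1:1): theoretical n(FeCl2) = 1.38903 mol, so theoretical mass = 1.38903 × 126.75 = 176.060 g.
At 90.44% yield, actual mass of FeCl2 = 176.060 × 0.9044 = 159.229 g.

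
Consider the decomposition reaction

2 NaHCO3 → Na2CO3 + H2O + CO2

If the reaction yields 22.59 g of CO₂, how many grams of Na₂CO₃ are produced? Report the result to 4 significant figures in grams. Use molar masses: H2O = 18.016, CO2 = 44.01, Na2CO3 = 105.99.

54.40 g

n(CO2) = 22.590 g / 44.01 g/mol = 0.51329 mol.
From the equation the CO2:Na2CO3 mole ratio is 1:1, so n(Na2CO3) = 0.51329 × 1/1 = 0.51329 mol.
Mass of Na2CO3 = 0.51329 mol × 105.99 g/mol = 54.404 g.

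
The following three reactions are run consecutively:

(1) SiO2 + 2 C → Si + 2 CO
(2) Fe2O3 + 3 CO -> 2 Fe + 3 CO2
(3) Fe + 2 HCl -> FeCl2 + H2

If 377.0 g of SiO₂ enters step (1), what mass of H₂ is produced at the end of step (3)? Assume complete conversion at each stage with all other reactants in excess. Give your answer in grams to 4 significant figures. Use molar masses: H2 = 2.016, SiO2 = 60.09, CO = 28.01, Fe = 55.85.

16.86 g

n(SiO2) = 377.0 / 60.09 = 6.2739 mol.
Reaction (1): SiO2→CO ratio 1:2 ⇒ n(CO) = 12.548 mol.
Reaction (2): CO→Fe ratio 3:2 ⇒ n(Fe) = 8.3652 mol.
Reaction (3): Fe→H2 ratio 1:1 ⇒ n(H2) = 8.3652 mol.
Mass of H2 = 8.3652 × 2.016 = 16.864 g.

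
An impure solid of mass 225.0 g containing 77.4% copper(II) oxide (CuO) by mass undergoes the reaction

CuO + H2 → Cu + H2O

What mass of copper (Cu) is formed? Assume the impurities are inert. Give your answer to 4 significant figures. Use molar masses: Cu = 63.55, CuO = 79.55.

139.1 g

Mass of pure CuO = 225.0 g × 0.774 = 174.15 g.
n(CuO) = 174.15 g / 79.55 g/mol = 2.1892 mol.
From the equation the CuO:Cu mole ratio is 1:1, so n(Cu) = 2.1892 × 1/1 = 2.1892 mol.
Mass of Cu = 2.1892 mol × 63.55 g/mol = 139.12 g.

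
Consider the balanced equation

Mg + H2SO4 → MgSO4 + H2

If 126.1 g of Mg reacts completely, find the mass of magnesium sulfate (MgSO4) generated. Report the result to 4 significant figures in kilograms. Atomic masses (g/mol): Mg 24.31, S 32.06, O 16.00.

0.6244 kg

M(Mg) = 24.31 g/mol.
M(MgSO4) = 24.31 + 32.06 + 4(16.00) = 120.37 g/mol.
n(Mg) = 126.10 g / 24.31 g/mol = 5.1872 mol.
From the equation the Mg:MgSO4 mole ratio is 1:1, so n(MgSO4) = 5.1872 × 1/1 = 5.1872 mol.
Mass of MgSO4 = 5.1872 mol × 120.37 g/mol = 624.38 g.
Converting to kg: 624.38 g = 0.6244 kg.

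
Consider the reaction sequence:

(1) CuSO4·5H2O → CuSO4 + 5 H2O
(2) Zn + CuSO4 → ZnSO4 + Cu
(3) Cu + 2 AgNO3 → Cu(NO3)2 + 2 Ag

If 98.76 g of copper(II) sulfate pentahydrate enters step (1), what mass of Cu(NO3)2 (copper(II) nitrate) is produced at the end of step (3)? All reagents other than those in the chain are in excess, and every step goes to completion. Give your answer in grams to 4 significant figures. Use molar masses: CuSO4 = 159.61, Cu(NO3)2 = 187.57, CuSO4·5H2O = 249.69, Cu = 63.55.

74.19 g

n(CuSO4·5H2O) = 98.76 / 249.69 = 0.39553 mol.
Reaction (1): CuSO4·5H2O→CuSO4 ratio 1:1 ⇒ n(CuSO4) = 0.39553 mol.
Reaction (2): CuSO4→Cu ratio 1:1 ⇒ n(Cu) = 0.39553 mol.
Reaction (3): Cu→Cu(NO3)2 ratio 1:1 ⇒ n(Cu(NO3)2) = 0.39553 mol.
Mass of Cu(NO3)2 = 0.39553 × 187.57 = 74.190 g.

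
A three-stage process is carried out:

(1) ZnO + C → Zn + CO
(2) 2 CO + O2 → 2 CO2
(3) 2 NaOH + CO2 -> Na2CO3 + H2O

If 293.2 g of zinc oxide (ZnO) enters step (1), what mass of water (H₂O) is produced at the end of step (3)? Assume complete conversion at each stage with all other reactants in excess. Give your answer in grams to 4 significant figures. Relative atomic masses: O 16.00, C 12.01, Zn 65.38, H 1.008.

M(ZnO) = 65.38 + 16.00 = 81.38 g/mol.
M(H2O) = 2(1.008) + 16.00 = 18.016 g/mol.
n(ZnO) = 293.2 / 81.38 = 3.6029 mol.
Reaction (1): ZnO→CO ratio 1:1 ⇒ n(CO) = 3.6029 mol.
Reaction (2): CO→CO2 ratio 2:2 ⇒ n(CO2) = 3.6029 mol.
Reaction (3): CO2→H2O ratio 1:1 ⇒ n(H2O) = 3.6029 mol.
Mass of H2O = 3.6029 × 18.016 = 64.909 g.

64.91 g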